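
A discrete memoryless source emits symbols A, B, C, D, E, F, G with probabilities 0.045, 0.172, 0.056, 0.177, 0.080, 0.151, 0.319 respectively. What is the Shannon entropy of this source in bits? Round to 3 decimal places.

H = −Σ pᵢ log₂ pᵢ.
−0.045·log₂(0.045) = 0.2013
−0.172·log₂(0.172) = 0.4368
−0.056·log₂(0.056) = 0.2329
−0.177·log₂(0.177) = 0.4422
−0.080·log₂(0.080) = 0.2915
−0.151·log₂(0.151) = 0.4118
−0.319·log₂(0.319) = 0.5258
Sum ≈ 2.5423 → 2.542 bits.

2.542 bits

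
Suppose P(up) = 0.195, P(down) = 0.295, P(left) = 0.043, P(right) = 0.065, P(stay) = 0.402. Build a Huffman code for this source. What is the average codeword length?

2.009 bits/symbol

Repeatedly combine the two least-probable nodes; the expected code length is the sum of the merged weights.
merge 43/1000 + 13/200 → 27/250
merge 27/250 + 39/200 → 303/1000
merge 59/200 + 303/1000 → 299/500
merge 201/500 + 299/500 → 1
L = 27/250 + 303/1000 + 299/500 + 1 = 2009/1000 = 2.009 bits/symbol.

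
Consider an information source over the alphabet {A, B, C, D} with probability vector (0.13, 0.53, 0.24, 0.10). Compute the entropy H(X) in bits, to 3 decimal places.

H = −Σ pᵢ log₂ pᵢ.
−0.13·log₂(0.13) = 0.3826
−0.53·log₂(0.53) = 0.4854
−0.24·log₂(0.24) = 0.4941
−0.10·log₂(0.10) = 0.3322
Sum ≈ 1.6944 → 1.694 bits.

1.694 bits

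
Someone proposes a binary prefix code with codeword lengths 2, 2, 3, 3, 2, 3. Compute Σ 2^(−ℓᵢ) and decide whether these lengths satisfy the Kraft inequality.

1.125; no

With common denominator 2^3 = 8: Σ 2^(−ℓᵢ) = 2/8 + 2/8 + 1/8 + 1/8 + 2/8 + 1/8 = 9/8 = 1.125.
Kraft's inequality requires Σ ≤ 1; here Σ = 1.125 > 1, so no such prefix code exists.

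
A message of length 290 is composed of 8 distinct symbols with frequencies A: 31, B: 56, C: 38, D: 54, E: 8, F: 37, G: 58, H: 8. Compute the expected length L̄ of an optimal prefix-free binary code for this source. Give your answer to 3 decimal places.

2.824 bits/symbol

Probabilities are the counts divided by 290.
Repeatedly combine the two least-probable nodes; the expected code length is the sum of the merged weights.
merge 4/145 + 4/145 → 8/145
merge 8/145 + 31/290 → 47/290
merge 37/290 + 19/145 → 15/58
merge 47/290 + 27/145 → 101/290
merge 28/145 + 1/5 → 57/145
merge 15/58 + 101/290 → 88/145
merge 57/145 + 88/145 → 1
L = 8/145 + 47/290 + 15/58 + 101/290 + 57/145 + 88/145 + 1 = 819/290 ≈ 2.824 bits/symbol.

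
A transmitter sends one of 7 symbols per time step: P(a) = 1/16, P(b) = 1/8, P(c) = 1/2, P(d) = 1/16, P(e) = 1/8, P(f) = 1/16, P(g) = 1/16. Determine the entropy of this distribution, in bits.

2.25 bits

Each probability is a power of 1/2, so log₂(1/p) is an integer.
H = Σ p·log₂(1/p) = 1/16·4 + 1/8·3 + 1/2·1 + 1/16·4 + 1/8·3 + 1/16·4 + 1/16·4 = 2.25 bits.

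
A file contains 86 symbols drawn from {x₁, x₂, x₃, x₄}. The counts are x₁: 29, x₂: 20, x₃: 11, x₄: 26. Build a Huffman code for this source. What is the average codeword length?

2 bits/symbol

Probabilities are the counts divided by 86.
Repeatedly combine the two least-probable nodes; the expected code length is the sum of the merged weights.
merge 11/86 + 10/43 → 31/86
merge 13/43 + 29/86 → 55/86
merge 31/86 + 55/86 → 1
L = 31/86 + 55/86 + 1 = 2 bits/symbol.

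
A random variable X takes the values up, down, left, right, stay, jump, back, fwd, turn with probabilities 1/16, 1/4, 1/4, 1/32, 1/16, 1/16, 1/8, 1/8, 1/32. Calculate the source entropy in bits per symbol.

2.8125 bits

Each probability is a power of 1/2, so log₂(1/p) is an integer.
H = Σ p·log₂(1/p) = 1/16·4 + 1/4·2 + 1/4·2 + 1/32·5 + 1/16·4 + 1/16·4 + 1/8·3 + 1/8·3 + 1/32·5 = 2.8125 bits.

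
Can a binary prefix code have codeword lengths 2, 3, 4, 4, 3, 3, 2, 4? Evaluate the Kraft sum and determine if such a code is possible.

With common denominator 2^4 = 16: Σ 2^(−ℓᵢ) = 4/16 + 2/16 + 1/16 + 1/16 + 2/16 + 2/16 + 4/16 + 1/16 = 17/16 = 1.0625.
Kraft's inequality requires Σ ≤ 1; here Σ = 1.0625 > 1, so no such prefix code exists.

1.0625; no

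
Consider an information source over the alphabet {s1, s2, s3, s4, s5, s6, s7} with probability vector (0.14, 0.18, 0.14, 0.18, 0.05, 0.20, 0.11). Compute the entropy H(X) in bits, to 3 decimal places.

2.716 bits

H = −Σ pᵢ log₂ pᵢ.
−0.14·log₂(0.14) = 0.3971
−0.18·log₂(0.18) = 0.4453
−0.14·log₂(0.14) = 0.3971
−0.18·log₂(0.18) = 0.4453
−0.05·log₂(0.05) = 0.2161
−0.20·log₂(0.20) = 0.4644
−0.11·log₂(0.11) = 0.3503
Sum ≈ 2.7156 → 2.716 bits.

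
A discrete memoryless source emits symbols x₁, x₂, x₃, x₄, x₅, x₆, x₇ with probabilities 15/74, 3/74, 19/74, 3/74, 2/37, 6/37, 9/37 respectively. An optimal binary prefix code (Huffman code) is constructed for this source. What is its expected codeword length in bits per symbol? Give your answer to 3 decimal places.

Repeatedly combine the two least-probable nodes; the expected code length is the sum of the merged weights.
merge 3/74 + 3/74 → 3/37
merge 2/37 + 3/37 → 5/37
merge 5/37 + 6/37 → 11/37
merge 15/74 + 9/37 → 33/74
merge 19/74 + 11/37 → 41/74
merge 33/74 + 41/74 → 1
L = 3/37 + 5/37 + 11/37 + 33/74 + 41/74 + 1 = 93/37 ≈ 2.514 bits/symbol.

2.514 bits/symbol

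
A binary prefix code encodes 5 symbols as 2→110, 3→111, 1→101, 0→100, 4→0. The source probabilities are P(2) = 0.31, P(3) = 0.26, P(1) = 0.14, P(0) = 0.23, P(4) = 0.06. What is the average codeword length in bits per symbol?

2.88 bits/symbol

L̄ = Σ pᵢ·ℓᵢ = 0.31·3 + 0.26·3 + 0.14·3 + 0.23·3 + 0.06·1 = 2.88 bits/symbol.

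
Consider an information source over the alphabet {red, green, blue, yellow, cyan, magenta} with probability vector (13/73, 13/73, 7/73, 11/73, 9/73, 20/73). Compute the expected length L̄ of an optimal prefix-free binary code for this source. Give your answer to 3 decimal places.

Repeatedly combine the two least-probable nodes; the expected code length is the sum of the merged weights.
merge 7/73 + 9/73 → 16/73
merge 11/73 + 13/73 → 24/73
merge 13/73 + 16/73 → 29/73
merge 20/73 + 24/73 → 44/73
merge 29/73 + 44/73 → 1
L = 16/73 + 24/73 + 29/73 + 44/73 + 1 = 186/73 ≈ 2.548 bits/symbol.

2.548 bits/symbol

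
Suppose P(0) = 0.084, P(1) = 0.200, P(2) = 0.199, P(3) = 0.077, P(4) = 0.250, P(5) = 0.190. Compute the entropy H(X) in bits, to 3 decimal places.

2.468 bits

H = −Σ pᵢ log₂ pᵢ.
−0.084·log₂(0.084) = 0.3002
−0.200·log₂(0.200) = 0.4644
−0.199·log₂(0.199) = 0.4635
−0.077·log₂(0.077) = 0.2848
−0.250·log₂(0.250) = 0.5000
−0.190·log₂(0.190) = 0.4552
Sum ≈ 2.4681 → 2.468 bits.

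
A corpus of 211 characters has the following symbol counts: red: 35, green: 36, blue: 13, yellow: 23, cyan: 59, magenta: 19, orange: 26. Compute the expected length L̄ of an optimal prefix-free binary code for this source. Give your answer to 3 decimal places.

2.701 bits/symbol

Probabilities are the counts divided by 211.
Repeatedly combine the two least-probable nodes; the expected code length is the sum of the merged weights.
merge 13/211 + 19/211 → 32/211
merge 23/211 + 26/211 → 49/211
merge 32/211 + 35/211 → 67/211
merge 36/211 + 49/211 → 85/211
merge 59/211 + 67/211 → 126/211
merge 85/211 + 126/211 → 1
L = 32/211 + 49/211 + 67/211 + 85/211 + 126/211 + 1 = 570/211 ≈ 2.701 bits/symbol.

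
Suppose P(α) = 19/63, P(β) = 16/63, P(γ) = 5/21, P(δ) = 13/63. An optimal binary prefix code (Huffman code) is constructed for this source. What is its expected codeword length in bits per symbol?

2 bits/symbol

Repeatedly combine the two least-probable nodes; the expected code length is the sum of the merged weights.
merge 13/63 + 5/21 → 4/9
merge 16/63 + 19/63 → 5/9
merge 4/9 + 5/9 → 1
L = 4/9 + 5/9 + 1 = 2 bits/symbol.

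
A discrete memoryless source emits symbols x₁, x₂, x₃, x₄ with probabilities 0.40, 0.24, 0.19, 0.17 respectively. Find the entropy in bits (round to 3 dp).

1.913 bits

H = −Σ pᵢ log₂ pᵢ.
−0.40·log₂(0.40) = 0.5288
−0.24·log₂(0.24) = 0.4941
−0.19·log₂(0.19) = 0.4552
−0.17·log₂(0.17) = 0.4346
Sum ≈ 1.9127 → 1.913 bits.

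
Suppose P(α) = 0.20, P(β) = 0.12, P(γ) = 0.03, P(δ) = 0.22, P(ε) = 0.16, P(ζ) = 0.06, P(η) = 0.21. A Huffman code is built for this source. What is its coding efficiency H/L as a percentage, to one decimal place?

97.9%

Entropy H = −Σ p log₂ p ≈ 2.6032 bits.
Huffman merges: 3/100+3/50→9/100; 9/100+3/25→21/100; 4/25+1/5→9/25; 21/100+21/100→21/50; 11/50+9/25→29/50; 21/50+29/50→1. L = 133/50 ≈ 2.6600.
Efficiency = H/L = 2.6032/2.6600 = 97.9%.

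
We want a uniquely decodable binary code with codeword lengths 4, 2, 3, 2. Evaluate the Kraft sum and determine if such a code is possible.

0.6875; yes

With common denominator 2^4 = 16: Σ 2^(−ℓᵢ) = 1/16 + 4/16 + 2/16 + 4/16 = 11/16 = 0.6875.
Kraft's inequality requires Σ ≤ 1; here Σ = 0.6875 ≤ 1, so such a prefix code exists.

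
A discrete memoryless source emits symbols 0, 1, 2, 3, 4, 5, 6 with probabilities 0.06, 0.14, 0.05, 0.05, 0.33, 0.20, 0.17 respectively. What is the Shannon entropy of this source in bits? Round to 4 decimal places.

2.4996 bits

H = −Σ pᵢ log₂ pᵢ.
−0.06·log₂(0.06) = 0.2435
−0.14·log₂(0.14) = 0.3971
−0.05·log₂(0.05) = 0.2161
−0.05·log₂(0.05) = 0.2161
−0.33·log₂(0.33) = 0.5278
−0.20·log₂(0.20) = 0.4644
−0.17·log₂(0.17) = 0.4346
Sum ≈ 2.4996 → 2.4996 bits.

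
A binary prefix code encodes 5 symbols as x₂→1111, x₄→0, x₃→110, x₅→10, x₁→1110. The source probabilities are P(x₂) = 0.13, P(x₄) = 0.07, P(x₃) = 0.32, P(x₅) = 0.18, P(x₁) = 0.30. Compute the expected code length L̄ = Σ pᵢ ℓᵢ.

3.11 bits/symbol

L̄ = Σ pᵢ·ℓᵢ = 0.13·4 + 0.07·1 + 0.32·3 + 0.18·2 + 0.30·4 = 3.11 bits/symbol.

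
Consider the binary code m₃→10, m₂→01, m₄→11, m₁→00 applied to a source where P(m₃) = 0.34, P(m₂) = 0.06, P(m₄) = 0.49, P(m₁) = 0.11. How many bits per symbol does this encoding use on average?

2 bits/symbol

L̄ = Σ pᵢ·ℓᵢ = 0.34·2 + 0.06·2 + 0.49·2 + 0.11·2 = 2 bits/symbol.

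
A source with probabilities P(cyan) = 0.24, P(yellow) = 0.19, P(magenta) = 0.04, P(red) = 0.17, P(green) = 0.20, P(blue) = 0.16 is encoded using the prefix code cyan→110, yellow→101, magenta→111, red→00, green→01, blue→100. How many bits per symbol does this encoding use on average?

2.63 bits/symbol

L̄ = Σ pᵢ·ℓᵢ = 0.24·3 + 0.19·3 + 0.04·3 + 0.17·2 + 0.20·2 + 0.16·3 = 2.63 bits/symbol.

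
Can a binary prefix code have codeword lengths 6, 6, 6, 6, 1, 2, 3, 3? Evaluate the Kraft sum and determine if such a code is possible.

With common denominator 2^6 = 64: Σ 2^(−ℓᵢ) = 1/64 + 1/64 + 1/64 + 1/64 + 32/64 + 16/64 + 8/64 + 8/64 = 68/64 = 1.0625.
Kraft's inequality requires Σ ≤ 1; here Σ = 1.0625 > 1, so no such prefix code exists.

1.0625; no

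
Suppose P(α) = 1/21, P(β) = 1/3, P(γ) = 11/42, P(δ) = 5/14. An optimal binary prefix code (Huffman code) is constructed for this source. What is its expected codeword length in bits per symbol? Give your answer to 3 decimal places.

1.952 bits/symbol

Repeatedly combine the two least-probable nodes; the expected code length is the sum of the merged weights.
merge 1/21 + 11/42 → 13/42
merge 13/42 + 1/3 → 9/14
merge 5/14 + 9/14 → 1
L = 13/42 + 9/14 + 1 = 41/21 ≈ 1.952 bits/symbol.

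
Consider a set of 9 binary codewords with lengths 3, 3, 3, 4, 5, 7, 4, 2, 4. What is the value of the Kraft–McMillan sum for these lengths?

0.8515625

With common denominator 2^7 = 128: Σ 2^(−ℓᵢ) = 16/128 + 16/128 + 16/128 + 8/128 + 4/128 + 1/128 + 8/128 + 32/128 + 8/128 = 109/128 = 0.8515625.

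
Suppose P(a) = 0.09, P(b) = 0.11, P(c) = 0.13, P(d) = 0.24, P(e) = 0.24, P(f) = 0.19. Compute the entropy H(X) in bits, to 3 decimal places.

H = −Σ pᵢ log₂ pᵢ.
−0.09·log₂(0.09) = 0.3127
−0.11·log₂(0.11) = 0.3503
−0.13·log₂(0.13) = 0.3826
−0.24·log₂(0.24) = 0.4941
−0.24·log₂(0.24) = 0.4941
−0.19·log₂(0.19) = 0.4552
Sum ≈ 2.4891 → 2.489 bits.

2.489 bits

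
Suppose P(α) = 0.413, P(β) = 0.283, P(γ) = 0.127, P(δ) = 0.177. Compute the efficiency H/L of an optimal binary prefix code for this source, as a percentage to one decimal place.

Entropy H = −Σ p log₂ p ≈ 1.8625 bits.
Huffman merges: 127/1000+177/1000→38/125; 283/1000+38/125→587/1000; 413/1000+587/1000→1. L = 1891/1000 ≈ 1.8910.
Efficiency = H/L = 1.8625/1.8910 = 98.5%.

98.5%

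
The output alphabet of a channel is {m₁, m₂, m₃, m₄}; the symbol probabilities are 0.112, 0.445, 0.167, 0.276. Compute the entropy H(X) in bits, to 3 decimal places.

H = −Σ pᵢ log₂ pᵢ.
−0.112·log₂(0.112) = 0.3537
−0.445·log₂(0.445) = 0.5198
−0.167·log₂(0.167) = 0.4312
−0.276·log₂(0.276) = 0.5126
Sum ≈ 1.8174 → 1.817 bits.

1.817 bits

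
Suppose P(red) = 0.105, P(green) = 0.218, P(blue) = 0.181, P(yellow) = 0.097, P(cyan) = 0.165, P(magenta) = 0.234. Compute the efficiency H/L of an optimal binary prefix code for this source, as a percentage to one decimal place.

Entropy H = −Σ p log₂ p ≈ 2.5126 bits.
Huffman merges: 97/1000+21/200→101/500; 33/200+181/1000→173/500; 101/500+109/500→21/50; 117/500+173/500→29/50; 21/50+29/50→1. L = 637/250 ≈ 2.5480.
Efficiency = H/L = 2.5126/2.5480 = 98.6%.

98.6%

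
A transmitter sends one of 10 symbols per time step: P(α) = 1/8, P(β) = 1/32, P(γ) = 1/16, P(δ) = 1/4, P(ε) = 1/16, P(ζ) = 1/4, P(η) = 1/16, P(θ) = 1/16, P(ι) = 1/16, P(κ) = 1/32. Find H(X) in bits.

2.9375 bits

Each probability is a power of 1/2, so log₂(1/p) is an integer.
H = Σ p·log₂(1/p) = 1/8·3 + 1/32·5 + 1/16·4 + 1/4·2 + 1/16·4 + 1/4·2 + 1/16·4 + 1/16·4 + 1/16·4 + 1/32·5 = 2.9375 bits.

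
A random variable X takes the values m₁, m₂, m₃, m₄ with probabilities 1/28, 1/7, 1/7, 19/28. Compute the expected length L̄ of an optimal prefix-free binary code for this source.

Repeatedly combine the two least-probable nodes; the expected code length is the sum of the merged weights.
merge 1/28 + 1/7 → 5/28
merge 1/7 + 5/28 → 9/28
merge 9/28 + 19/28 → 1
L = 5/28 + 9/28 + 1 = 3/2 = 1.5 bits/symbol.

1.5 bits/symbol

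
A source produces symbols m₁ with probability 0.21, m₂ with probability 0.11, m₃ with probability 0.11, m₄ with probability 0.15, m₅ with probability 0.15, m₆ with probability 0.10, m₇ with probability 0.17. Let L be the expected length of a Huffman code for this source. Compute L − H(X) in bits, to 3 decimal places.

Entropy H = −Σ p log₂ p ≈ 2.7613 bits.
Huffman merges: 1/10+11/100→21/100; 11/100+3/20→13/50; 3/20+17/100→8/25; 21/100+21/100→21/50; 13/50+8/25→29/50; 21/50+29/50→1. L = 279/100 ≈ 2.7900.
L − H = 2.7900 − 2.7613 = 0.029 bits.

0.029 bits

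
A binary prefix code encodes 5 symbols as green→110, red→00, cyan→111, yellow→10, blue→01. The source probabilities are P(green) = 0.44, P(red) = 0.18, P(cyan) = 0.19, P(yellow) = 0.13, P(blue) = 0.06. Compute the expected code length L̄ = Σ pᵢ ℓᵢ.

L̄ = Σ pᵢ·ℓᵢ = 0.44·3 + 0.18·2 + 0.19·3 + 0.13·2 + 0.06·2 = 2.63 bits/symbol.

2.63 bits/symbol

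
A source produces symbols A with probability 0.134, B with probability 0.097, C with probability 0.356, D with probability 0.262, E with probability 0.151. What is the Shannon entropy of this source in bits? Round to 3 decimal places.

2.164 bits

H = −Σ pᵢ log₂ pᵢ.
−0.134·log₂(0.134) = 0.3886
−0.097·log₂(0.097) = 0.3265
−0.356·log₂(0.356) = 0.5305
−0.262·log₂(0.262) = 0.5063
−0.151·log₂(0.151) = 0.4118
Sum ≈ 2.1636 → 2.164 bits.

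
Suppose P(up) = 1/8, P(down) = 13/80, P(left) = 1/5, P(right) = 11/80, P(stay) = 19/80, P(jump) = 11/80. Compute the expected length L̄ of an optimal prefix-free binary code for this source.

2.5625 bits/symbol

Repeatedly combine the two least-probable nodes; the expected code length is the sum of the merged weights.
merge 1/8 + 11/80 → 21/80
merge 11/80 + 13/80 → 3/10
merge 1/5 + 19/80 → 7/16
merge 21/80 + 3/10 → 9/16
merge 7/16 + 9/16 → 1
L = 21/80 + 3/10 + 7/16 + 9/16 + 1 = 41/16 = 2.5625 bits/symbol.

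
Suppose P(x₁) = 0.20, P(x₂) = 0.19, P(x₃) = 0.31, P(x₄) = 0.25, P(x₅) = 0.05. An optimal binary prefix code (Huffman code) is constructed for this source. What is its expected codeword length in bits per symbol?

2.24 bits/symbol

Repeatedly combine the two least-probable nodes; the expected code length is the sum of the merged weights.
merge 1/20 + 19/100 → 6/25
merge 1/5 + 6/25 → 11/25
merge 1/4 + 31/100 → 14/25
merge 11/25 + 14/25 → 1
L = 6/25 + 11/25 + 14/25 + 1 = 56/25 = 2.24 bits/symbol.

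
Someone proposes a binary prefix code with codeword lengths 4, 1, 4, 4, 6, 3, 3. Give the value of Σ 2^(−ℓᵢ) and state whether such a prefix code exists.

With common denominator 2^6 = 64: Σ 2^(−ℓᵢ) = 4/64 + 32/64 + 4/64 + 4/64 + 1/64 + 8/64 + 8/64 = 61/64 = 0.953125.
Kraft's inequality requires Σ ≤ 1; here Σ = 0.953125 ≤ 1, so such a prefix code exists.

0.953125; yes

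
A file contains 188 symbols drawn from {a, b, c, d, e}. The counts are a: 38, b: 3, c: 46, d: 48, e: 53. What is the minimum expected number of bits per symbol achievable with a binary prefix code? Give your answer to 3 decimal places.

Probabilities are the counts divided by 188.
Repeatedly combine the two least-probable nodes; the expected code length is the sum of the merged weights.
merge 3/188 + 19/94 → 41/188
merge 41/188 + 23/94 → 87/188
merge 12/47 + 53/188 → 101/188
merge 87/188 + 101/188 → 1
L = 41/188 + 87/188 + 101/188 + 1 = 417/188 ≈ 2.218 bits/symbol.

2.218 bits/symbol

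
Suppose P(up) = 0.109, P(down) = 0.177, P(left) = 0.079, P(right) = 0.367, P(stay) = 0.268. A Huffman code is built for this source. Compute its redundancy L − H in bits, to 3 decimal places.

0.066 bits

Entropy H = −Σ p log₂ p ≈ 2.1199 bits.
Huffman merges: 79/1000+109/1000→47/250; 177/1000+47/250→73/200; 67/250+73/200→633/1000; 367/1000+633/1000→1. L = 1093/500 ≈ 2.1860.
L − H = 2.1860 − 2.1199 = 0.066 bits.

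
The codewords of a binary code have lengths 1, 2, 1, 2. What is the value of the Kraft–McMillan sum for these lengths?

With common denominator 2^2 = 4: Σ 2^(−ℓᵢ) = 2/4 + 1/4 + 2/4 + 1/4 = 6/4 = 1.5.

1.5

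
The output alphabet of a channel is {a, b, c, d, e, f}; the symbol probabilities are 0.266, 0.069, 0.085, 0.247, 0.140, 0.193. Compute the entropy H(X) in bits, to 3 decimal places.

2.430 bits

H = −Σ pᵢ log₂ pᵢ.
−0.266·log₂(0.266) = 0.5082
−0.069·log₂(0.069) = 0.2662
−0.085·log₂(0.085) = 0.3023
−0.247·log₂(0.247) = 0.4983
−0.140·log₂(0.140) = 0.3971
−0.193·log₂(0.193) = 0.4581
Sum ≈ 2.4301 → 2.430 bits.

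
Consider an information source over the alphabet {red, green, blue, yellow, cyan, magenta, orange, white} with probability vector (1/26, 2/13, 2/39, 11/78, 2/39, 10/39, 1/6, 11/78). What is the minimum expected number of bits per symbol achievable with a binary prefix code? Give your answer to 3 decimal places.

Repeatedly combine the two least-probable nodes; the expected code length is the sum of the merged weights.
merge 1/26 + 2/39 → 7/78
merge 2/39 + 7/78 → 11/78
merge 11/78 + 11/78 → 11/39
merge 11/78 + 2/13 → 23/78
merge 1/6 + 10/39 → 11/26
merge 11/39 + 23/78 → 15/26
merge 11/26 + 15/26 → 1
L = 7/78 + 11/78 + 11/39 + 23/78 + 11/26 + 15/26 + 1 = 73/26 ≈ 2.808 bits/symbol.

2.808 bits/symbol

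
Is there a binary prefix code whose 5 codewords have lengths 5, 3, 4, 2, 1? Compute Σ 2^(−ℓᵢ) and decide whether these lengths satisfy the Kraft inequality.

0.96875; yes

With common denominator 2^5 = 32: Σ 2^(−ℓᵢ) = 1/32 + 4/32 + 2/32 + 8/32 + 16/32 = 31/32 = 0.96875.
Kraft's inequality requires Σ ≤ 1; here Σ = 0.96875 ≤ 1, so such a prefix code exists.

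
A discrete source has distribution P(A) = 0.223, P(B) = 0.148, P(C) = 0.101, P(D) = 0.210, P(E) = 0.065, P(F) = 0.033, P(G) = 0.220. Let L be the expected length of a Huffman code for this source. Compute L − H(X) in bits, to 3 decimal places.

0.047 bits

Entropy H = −Σ p log₂ p ≈ 2.5969 bits.
Huffman merges: 33/1000+13/200→49/500; 49/500+101/1000→199/1000; 37/250+199/1000→347/1000; 21/100+11/50→43/100; 223/1000+347/1000→57/100; 43/100+57/100→1. L = 661/250 ≈ 2.6440.
L − H = 2.6440 − 2.5969 = 0.047 bits.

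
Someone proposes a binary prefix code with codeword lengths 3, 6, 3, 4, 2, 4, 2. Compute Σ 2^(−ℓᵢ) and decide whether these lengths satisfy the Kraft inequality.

With common denominator 2^6 = 64: Σ 2^(−ℓᵢ) = 8/64 + 1/64 + 8/64 + 4/64 + 16/64 + 4/64 + 16/64 = 57/64 = 0.890625.
Kraft's inequality requires Σ ≤ 1; here Σ = 0.890625 ≤ 1, so such a prefix code exists.

0.890625; yes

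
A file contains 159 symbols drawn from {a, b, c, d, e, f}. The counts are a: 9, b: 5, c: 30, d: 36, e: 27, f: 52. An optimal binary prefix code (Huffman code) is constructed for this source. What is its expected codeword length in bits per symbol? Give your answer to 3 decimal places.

Probabilities are the counts divided by 159.
Repeatedly combine the two least-probable nodes; the expected code length is the sum of the merged weights.
merge 5/159 + 3/53 → 14/159
merge 14/159 + 9/53 → 41/159
merge 10/53 + 12/53 → 22/53
merge 41/159 + 52/159 → 31/53
merge 22/53 + 31/53 → 1
L = 14/159 + 41/159 + 22/53 + 31/53 + 1 = 373/159 ≈ 2.346 bits/symbol.

2.346 bits/symbol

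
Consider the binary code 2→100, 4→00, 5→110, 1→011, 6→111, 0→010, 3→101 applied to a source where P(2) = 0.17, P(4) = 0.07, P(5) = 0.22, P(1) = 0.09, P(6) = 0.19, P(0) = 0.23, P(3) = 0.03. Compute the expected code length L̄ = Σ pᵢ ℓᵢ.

2.93 bits/symbol

L̄ = Σ pᵢ·ℓᵢ = 0.17·3 + 0.07·2 + 0.22·3 + 0.09·3 + 0.19·3 + 0.23·3 + 0.03·3 = 2.93 bits/symbol.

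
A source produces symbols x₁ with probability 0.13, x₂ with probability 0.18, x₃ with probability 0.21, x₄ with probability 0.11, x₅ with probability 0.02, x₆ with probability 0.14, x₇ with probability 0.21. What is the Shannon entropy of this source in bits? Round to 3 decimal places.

2.634 bits

H = −Σ pᵢ log₂ pᵢ.
−0.13·log₂(0.13) = 0.3826
−0.18·log₂(0.18) = 0.4453
−0.21·log₂(0.21) = 0.4728
−0.11·log₂(0.11) = 0.3503
−0.02·log₂(0.02) = 0.1129
−0.14·log₂(0.14) = 0.3971
−0.21·log₂(0.21) = 0.4728
Sum ≈ 2.6339 → 2.634 bits.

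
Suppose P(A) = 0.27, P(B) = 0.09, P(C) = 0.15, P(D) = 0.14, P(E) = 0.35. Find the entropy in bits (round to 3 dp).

H = −Σ pᵢ log₂ pᵢ.
−0.27·log₂(0.27) = 0.5100
−0.09·log₂(0.09) = 0.3127
−0.15·log₂(0.15) = 0.4105
−0.14·log₂(0.14) = 0.3971
−0.35·log₂(0.35) = 0.5301
Sum ≈ 2.1604 → 2.160 bits.

2.160 bits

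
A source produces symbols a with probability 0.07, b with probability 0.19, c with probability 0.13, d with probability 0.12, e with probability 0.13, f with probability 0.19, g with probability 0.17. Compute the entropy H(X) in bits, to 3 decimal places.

2.746 bits

H = −Σ pᵢ log₂ pᵢ.
−0.07·log₂(0.07) = 0.2686
−0.19·log₂(0.19) = 0.4552
−0.13·log₂(0.13) = 0.3826
−0.12·log₂(0.12) = 0.3671
−0.13·log₂(0.13) = 0.3826
−0.19·log₂(0.19) = 0.4552
−0.17·log₂(0.17) = 0.4346
Sum ≈ 2.7460 → 2.746 bits.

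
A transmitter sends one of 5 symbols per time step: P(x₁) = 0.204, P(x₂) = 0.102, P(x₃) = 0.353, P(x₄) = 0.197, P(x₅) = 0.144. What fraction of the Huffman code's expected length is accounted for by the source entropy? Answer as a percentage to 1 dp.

97.9%

Entropy H = −Σ p log₂ p ≈ 2.1984 bits.
Huffman merges: 51/500+18/125→123/500; 197/1000+51/250→401/1000; 123/500+353/1000→599/1000; 401/1000+599/1000→1. L = 1123/500 ≈ 2.2460.
Efficiency = H/L = 2.1984/2.2460 = 97.9%.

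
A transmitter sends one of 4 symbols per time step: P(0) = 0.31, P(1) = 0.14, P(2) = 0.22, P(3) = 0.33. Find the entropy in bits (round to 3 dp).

1.929 bits

H = −Σ pᵢ log₂ pᵢ.
−0.31·log₂(0.31) = 0.5238
−0.14·log₂(0.14) = 0.3971
−0.22·log₂(0.22) = 0.4806
−0.33·log₂(0.33) = 0.5278
Sum ≈ 1.9293 → 1.929 bits.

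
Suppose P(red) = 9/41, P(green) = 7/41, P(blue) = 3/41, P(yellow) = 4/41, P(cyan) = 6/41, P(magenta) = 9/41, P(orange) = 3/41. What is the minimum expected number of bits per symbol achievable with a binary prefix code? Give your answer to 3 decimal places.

2.707 bits/symbol

Repeatedly combine the two least-probable nodes; the expected code length is the sum of the merged weights.
merge 3/41 + 3/41 → 6/41
merge 4/41 + 6/41 → 10/41
merge 6/41 + 7/41 → 13/41
merge 9/41 + 9/41 → 18/41
merge 10/41 + 13/41 → 23/41
merge 18/41 + 23/41 → 1
L = 6/41 + 10/41 + 13/41 + 18/41 + 23/41 + 1 = 111/41 ≈ 2.707 bits/symbol.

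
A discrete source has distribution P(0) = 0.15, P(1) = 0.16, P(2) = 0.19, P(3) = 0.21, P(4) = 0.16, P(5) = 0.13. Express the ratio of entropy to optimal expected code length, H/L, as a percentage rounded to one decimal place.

98.7%

Entropy H = −Σ p log₂ p ≈ 2.5673 bits.
Huffman merges: 13/100+3/20→7/25; 4/25+4/25→8/25; 19/100+21/100→2/5; 7/25+8/25→3/5; 2/5+3/5→1. L = 13/5 ≈ 2.6000.
Efficiency = H/L = 2.5673/2.6000 = 98.7%.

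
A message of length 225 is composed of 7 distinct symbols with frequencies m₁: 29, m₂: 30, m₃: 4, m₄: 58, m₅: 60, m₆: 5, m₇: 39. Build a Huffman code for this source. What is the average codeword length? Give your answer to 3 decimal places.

Probabilities are the counts divided by 225.
Repeatedly combine the two least-probable nodes; the expected code length is the sum of the merged weights.
merge 4/225 + 1/45 → 1/25
merge 1/25 + 29/225 → 38/225
merge 2/15 + 38/225 → 68/225
merge 13/75 + 58/225 → 97/225
merge 4/15 + 68/225 → 128/225
merge 97/225 + 128/225 → 1
L = 1/25 + 38/225 + 68/225 + 97/225 + 128/225 + 1 = 113/45 ≈ 2.511 bits/symbol.

2.511 bits/symbol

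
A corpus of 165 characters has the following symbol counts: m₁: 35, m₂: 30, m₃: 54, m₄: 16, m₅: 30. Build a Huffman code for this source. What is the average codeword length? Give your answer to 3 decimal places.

Probabilities are the counts divided by 165.
Repeatedly combine the two least-probable nodes; the expected code length is the sum of the merged weights.
merge 16/165 + 2/11 → 46/165
merge 2/11 + 7/33 → 13/33
merge 46/165 + 18/55 → 20/33
merge 13/33 + 20/33 → 1
L = 46/165 + 13/33 + 20/33 + 1 = 376/165 ≈ 2.279 bits/symbol.

2.279 bits/symbol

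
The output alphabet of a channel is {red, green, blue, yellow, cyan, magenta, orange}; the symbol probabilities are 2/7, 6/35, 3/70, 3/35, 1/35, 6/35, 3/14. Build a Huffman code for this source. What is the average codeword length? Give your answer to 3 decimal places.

2.557 bits/symbol

Repeatedly combine the two least-probable nodes; the expected code length is the sum of the merged weights.
merge 1/35 + 3/70 → 1/14
merge 1/14 + 3/35 → 11/70
merge 11/70 + 6/35 → 23/70
merge 6/35 + 3/14 → 27/70
merge 2/7 + 23/70 → 43/70
merge 27/70 + 43/70 → 1
L = 1/14 + 11/70 + 23/70 + 27/70 + 43/70 + 1 = 179/70 ≈ 2.557 bits/symbol.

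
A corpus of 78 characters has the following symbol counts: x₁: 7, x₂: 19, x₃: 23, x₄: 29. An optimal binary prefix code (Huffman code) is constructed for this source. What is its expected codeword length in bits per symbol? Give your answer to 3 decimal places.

1.962 bits/symbol

Probabilities are the counts divided by 78.
Repeatedly combine the two least-probable nodes; the expected code length is the sum of the merged weights.
merge 7/78 + 19/78 → 1/3
merge 23/78 + 1/3 → 49/78
merge 29/78 + 49/78 → 1
L = 1/3 + 49/78 + 1 = 51/26 ≈ 1.962 bits/symbol.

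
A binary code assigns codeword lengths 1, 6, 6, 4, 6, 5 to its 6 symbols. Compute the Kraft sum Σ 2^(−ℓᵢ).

0.640625

With common denominator 2^6 = 64: Σ 2^(−ℓᵢ) = 32/64 + 1/64 + 1/64 + 4/64 + 1/64 + 2/64 = 41/64 = 0.640625.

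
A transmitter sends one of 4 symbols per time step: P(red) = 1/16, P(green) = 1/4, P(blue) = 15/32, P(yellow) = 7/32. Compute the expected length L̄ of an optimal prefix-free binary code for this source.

1.8125 bits/symbol

Repeatedly combine the two least-probable nodes; the expected code length is the sum of the merged weights.
merge 1/16 + 7/32 → 9/32
merge 1/4 + 9/32 → 17/32
merge 15/32 + 17/32 → 1
L = 9/32 + 17/32 + 1 = 29/16 = 1.8125 bits/symbol.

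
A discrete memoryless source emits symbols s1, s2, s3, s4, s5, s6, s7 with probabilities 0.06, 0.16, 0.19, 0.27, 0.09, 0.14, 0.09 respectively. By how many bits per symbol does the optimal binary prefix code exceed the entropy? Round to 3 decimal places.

0.036 bits

Entropy H = −Σ p log₂ p ≈ 2.6542 bits.
Huffman merges: 3/50+9/100→3/20; 9/100+7/50→23/100; 3/20+4/25→31/100; 19/100+23/100→21/50; 27/100+31/100→29/50; 21/50+29/50→1. L = 269/100 ≈ 2.6900.
L − H = 2.6900 − 2.6542 = 0.036 bits.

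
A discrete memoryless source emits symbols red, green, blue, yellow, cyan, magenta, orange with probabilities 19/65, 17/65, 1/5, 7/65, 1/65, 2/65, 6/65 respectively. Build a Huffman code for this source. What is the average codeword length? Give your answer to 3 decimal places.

Repeatedly combine the two least-probable nodes; the expected code length is the sum of the merged weights.
merge 1/65 + 2/65 → 3/65
merge 3/65 + 6/65 → 9/65
merge 7/65 + 9/65 → 16/65
merge 1/5 + 16/65 → 29/65
merge 17/65 + 19/65 → 36/65
merge 29/65 + 36/65 → 1
L = 3/65 + 9/65 + 16/65 + 29/65 + 36/65 + 1 = 158/65 ≈ 2.431 bits/symbol.

2.431 bits/symbol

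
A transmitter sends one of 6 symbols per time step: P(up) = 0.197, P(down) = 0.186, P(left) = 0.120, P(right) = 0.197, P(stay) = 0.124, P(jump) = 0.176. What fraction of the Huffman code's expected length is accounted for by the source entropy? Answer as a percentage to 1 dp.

98.1%

Entropy H = −Σ p log₂ p ≈ 2.5564 bits.
Huffman merges: 3/25+31/250→61/250; 22/125+93/500→181/500; 197/1000+197/1000→197/500; 61/250+181/500→303/500; 197/500+303/500→1. L = 1303/500 ≈ 2.6060.
Efficiency = H/L = 2.5564/2.6060 = 98.1%.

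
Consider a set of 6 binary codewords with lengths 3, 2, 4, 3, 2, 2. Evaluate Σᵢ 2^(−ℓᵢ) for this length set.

With common denominator 2^4 = 16: Σ 2^(−ℓᵢ) = 2/16 + 4/16 + 1/16 + 2/16 + 4/16 + 4/16 = 17/16 = 1.0625.

1.0625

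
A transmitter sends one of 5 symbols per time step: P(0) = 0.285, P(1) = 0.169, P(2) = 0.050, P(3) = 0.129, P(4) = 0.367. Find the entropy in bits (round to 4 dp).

H = −Σ pᵢ log₂ pᵢ.
−0.285·log₂(0.285) = 0.5161
−0.169·log₂(0.169) = 0.4335
−0.050·log₂(0.050) = 0.2161
−0.129·log₂(0.129) = 0.3811
−0.367·log₂(0.367) = 0.5307
Sum ≈ 2.0776 → 2.0776 bits.

2.0776 bits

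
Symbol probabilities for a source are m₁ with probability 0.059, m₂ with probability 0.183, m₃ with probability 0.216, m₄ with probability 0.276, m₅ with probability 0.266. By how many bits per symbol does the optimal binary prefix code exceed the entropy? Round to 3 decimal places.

Entropy H = −Σ p log₂ p ≈ 2.1876 bits.
Huffman merges: 59/1000+183/1000→121/500; 27/125+121/500→229/500; 133/500+69/250→271/500; 229/500+271/500→1. L = 1121/500 ≈ 2.2420.
L − H = 2.2420 − 2.1876 = 0.054 bits.

0.054 bits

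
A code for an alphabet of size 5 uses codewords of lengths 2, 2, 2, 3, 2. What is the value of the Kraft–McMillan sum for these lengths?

1.125

With common denominator 2^3 = 8: Σ 2^(−ℓᵢ) = 2/8 + 2/8 + 2/8 + 1/8 + 2/8 = 9/8 = 1.125.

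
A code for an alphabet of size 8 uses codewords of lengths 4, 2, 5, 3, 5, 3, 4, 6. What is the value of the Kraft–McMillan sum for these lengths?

0.703125

With common denominator 2^6 = 64: Σ 2^(−ℓᵢ) = 4/64 + 16/64 + 2/64 + 8/64 + 2/64 + 8/64 + 4/64 + 1/64 = 45/64 = 0.703125.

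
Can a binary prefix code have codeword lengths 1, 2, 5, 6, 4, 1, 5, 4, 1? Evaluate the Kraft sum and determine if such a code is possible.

With common denominator 2^6 = 64: Σ 2^(−ℓᵢ) = 32/64 + 16/64 + 2/64 + 1/64 + 4/64 + 32/64 + 2/64 + 4/64 + 32/64 = 125/64 = 1.953125.
Kraft's inequality requires Σ ≤ 1; here Σ = 1.953125 > 1, so no such prefix code exists.

1.953125; no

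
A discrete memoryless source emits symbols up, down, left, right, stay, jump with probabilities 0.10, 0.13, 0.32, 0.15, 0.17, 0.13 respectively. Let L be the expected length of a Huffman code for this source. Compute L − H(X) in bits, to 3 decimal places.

0.041 bits

Entropy H = −Σ p log₂ p ≈ 2.4686 bits.
Huffman merges: 1/10+13/100→23/100; 13/100+3/20→7/25; 17/100+23/100→2/5; 7/25+8/25→3/5; 2/5+3/5→1. L = 251/100 ≈ 2.5100.
L − H = 2.5100 − 2.4686 = 0.041 bits.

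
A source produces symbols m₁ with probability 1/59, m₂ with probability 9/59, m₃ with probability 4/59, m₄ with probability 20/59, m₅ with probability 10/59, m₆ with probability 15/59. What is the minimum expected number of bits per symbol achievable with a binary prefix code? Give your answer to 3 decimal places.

Repeatedly combine the two least-probable nodes; the expected code length is the sum of the merged weights.
merge 1/59 + 4/59 → 5/59
merge 5/59 + 9/59 → 14/59
merge 10/59 + 14/59 → 24/59
merge 15/59 + 20/59 → 35/59
merge 24/59 + 35/59 → 1
L = 5/59 + 14/59 + 24/59 + 35/59 + 1 = 137/59 ≈ 2.322 bits/symbol.

2.322 bits/symbol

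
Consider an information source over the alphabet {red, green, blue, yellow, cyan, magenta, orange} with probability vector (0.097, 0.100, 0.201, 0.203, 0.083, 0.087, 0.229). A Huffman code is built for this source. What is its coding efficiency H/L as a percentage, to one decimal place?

98.1%

Entropy H = −Σ p log₂ p ≈ 2.6824 bits.
Huffman merges: 83/1000+87/1000→17/100; 97/1000+1/10→197/1000; 17/100+197/1000→367/1000; 201/1000+203/1000→101/250; 229/1000+367/1000→149/250; 101/250+149/250→1. L = 1367/500 ≈ 2.7340.
Efficiency = H/L = 2.6824/2.7340 = 98.1%.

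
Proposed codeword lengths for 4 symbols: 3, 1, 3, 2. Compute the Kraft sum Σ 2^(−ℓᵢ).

1

With common denominator 2^3 = 8: Σ 2^(−ℓᵢ) = 1/8 + 4/8 + 1/8 + 2/8 = 8/8 = 1.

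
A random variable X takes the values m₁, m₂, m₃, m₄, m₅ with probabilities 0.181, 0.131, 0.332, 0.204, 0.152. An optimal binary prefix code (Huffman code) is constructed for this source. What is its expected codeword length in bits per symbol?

2.283 bits/symbol

Repeatedly combine the two least-probable nodes; the expected code length is the sum of the merged weights.
merge 131/1000 + 19/125 → 283/1000
merge 181/1000 + 51/250 → 77/200
merge 283/1000 + 83/250 → 123/200
merge 77/200 + 123/200 → 1
L = 283/1000 + 77/200 + 123/200 + 1 = 2283/1000 = 2.283 bits/symbol.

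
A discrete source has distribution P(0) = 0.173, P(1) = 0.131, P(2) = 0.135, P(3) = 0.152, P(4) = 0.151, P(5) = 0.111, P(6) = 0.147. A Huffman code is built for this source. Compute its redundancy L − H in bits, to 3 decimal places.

0.031 bits

Entropy H = −Σ p log₂ p ≈ 2.7956 bits.
Huffman merges: 111/1000+131/1000→121/500; 27/200+147/1000→141/500; 151/1000+19/125→303/1000; 173/1000+121/500→83/200; 141/500+303/1000→117/200; 83/200+117/200→1. L = 2827/1000 ≈ 2.8270.
L − H = 2.8270 − 2.7956 = 0.031 bits.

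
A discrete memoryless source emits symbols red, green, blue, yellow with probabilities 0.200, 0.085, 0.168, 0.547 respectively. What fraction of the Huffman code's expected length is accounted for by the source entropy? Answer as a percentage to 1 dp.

98.2%

Entropy H = −Σ p log₂ p ≈ 1.6751 bits.
Huffman merges: 17/200+21/125→253/1000; 1/5+253/1000→453/1000; 453/1000+547/1000→1. L = 853/500 ≈ 1.7060.
Efficiency = H/L = 1.6751/1.7060 = 98.2%.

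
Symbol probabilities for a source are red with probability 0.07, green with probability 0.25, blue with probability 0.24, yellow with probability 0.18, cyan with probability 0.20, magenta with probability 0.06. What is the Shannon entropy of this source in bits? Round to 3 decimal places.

2.416 bits

H = −Σ pᵢ log₂ pᵢ.
−0.07·log₂(0.07) = 0.2686
−0.25·log₂(0.25) = 0.5000
−0.24·log₂(0.24) = 0.4941
−0.18·log₂(0.18) = 0.4453
−0.20·log₂(0.20) = 0.4644
−0.06·log₂(0.06) = 0.2435
Sum ≈ 2.4159 → 2.416 bits.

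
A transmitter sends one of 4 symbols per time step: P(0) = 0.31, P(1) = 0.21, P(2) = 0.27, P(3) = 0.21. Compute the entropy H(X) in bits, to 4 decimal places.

H = −Σ pᵢ log₂ pᵢ.
−0.31·log₂(0.31) = 0.5238
−0.21·log₂(0.21) = 0.4728
−0.27·log₂(0.27) = 0.5100
−0.21·log₂(0.21) = 0.4728
Sum ≈ 1.9795 → 1.9795 bits.

1.9795 bits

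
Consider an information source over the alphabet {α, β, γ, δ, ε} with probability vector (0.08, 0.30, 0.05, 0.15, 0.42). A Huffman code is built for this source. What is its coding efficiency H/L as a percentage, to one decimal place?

98.7%

Entropy H = −Σ p log₂ p ≈ 1.9649 bits.
Huffman merges: 1/20+2/25→13/100; 13/100+3/20→7/25; 7/25+3/10→29/50; 21/50+29/50→1. L = 199/100 ≈ 1.9900.
Efficiency = H/L = 1.9649/1.9900 = 98.7%.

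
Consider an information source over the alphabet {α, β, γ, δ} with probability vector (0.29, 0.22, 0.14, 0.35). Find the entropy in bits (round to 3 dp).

H = −Σ pᵢ log₂ pᵢ.
−0.29·log₂(0.29) = 0.5179
−0.22·log₂(0.22) = 0.4806
−0.14·log₂(0.14) = 0.3971
−0.35·log₂(0.35) = 0.5301
Sum ≈ 1.9257 → 1.926 bits.

1.926 bits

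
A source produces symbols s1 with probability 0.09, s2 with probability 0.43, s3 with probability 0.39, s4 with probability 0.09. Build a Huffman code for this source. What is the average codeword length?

1.75 bits/symbol

Repeatedly combine the two least-probable nodes; the expected code length is the sum of the merged weights.
merge 9/100 + 9/100 → 9/50
merge 9/50 + 39/100 → 57/100
merge 43/100 + 57/100 → 1
L = 9/50 + 57/100 + 1 = 7/4 = 1.75 bits/symbol.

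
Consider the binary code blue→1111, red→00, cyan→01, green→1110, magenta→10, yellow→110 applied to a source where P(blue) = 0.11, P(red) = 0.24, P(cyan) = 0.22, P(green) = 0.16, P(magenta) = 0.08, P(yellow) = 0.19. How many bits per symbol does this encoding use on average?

2.73 bits/symbol

L̄ = Σ pᵢ·ℓᵢ = 0.11·4 + 0.24·2 + 0.22·2 + 0.16·4 + 0.08·2 + 0.19·3 = 2.73 bits/symbol.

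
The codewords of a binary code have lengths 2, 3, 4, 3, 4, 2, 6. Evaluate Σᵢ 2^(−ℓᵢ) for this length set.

0.890625

With common denominator 2^6 = 64: Σ 2^(−ℓᵢ) = 16/64 + 8/64 + 4/64 + 8/64 + 4/64 + 16/64 + 1/64 = 57/64 = 0.890625.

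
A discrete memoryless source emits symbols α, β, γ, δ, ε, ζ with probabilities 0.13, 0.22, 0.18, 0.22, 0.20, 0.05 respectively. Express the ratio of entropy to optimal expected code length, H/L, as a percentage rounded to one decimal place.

97.2%

Entropy H = −Σ p log₂ p ≈ 2.4696 bits.
Huffman merges: 1/20+13/100→9/50; 9/50+9/50→9/25; 1/5+11/50→21/50; 11/50+9/25→29/50; 21/50+29/50→1. L = 127/50 ≈ 2.5400.
Efficiency = H/L = 2.4696/2.5400 = 97.2%.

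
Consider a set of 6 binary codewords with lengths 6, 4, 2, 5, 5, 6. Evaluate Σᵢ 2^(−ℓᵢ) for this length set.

0.40625

With common denominator 2^6 = 64: Σ 2^(−ℓᵢ) = 1/64 + 4/64 + 16/64 + 2/64 + 2/64 + 1/64 = 26/64 = 0.40625.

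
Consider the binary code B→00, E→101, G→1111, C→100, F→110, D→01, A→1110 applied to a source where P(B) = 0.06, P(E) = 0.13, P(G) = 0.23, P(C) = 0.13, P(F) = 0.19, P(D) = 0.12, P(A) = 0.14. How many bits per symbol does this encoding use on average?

L̄ = Σ pᵢ·ℓᵢ = 0.06·2 + 0.13·3 + 0.23·4 + 0.13·3 + 0.19·3 + 0.12·2 + 0.14·4 = 3.19 bits/symbol.

3.19 bits/symbol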